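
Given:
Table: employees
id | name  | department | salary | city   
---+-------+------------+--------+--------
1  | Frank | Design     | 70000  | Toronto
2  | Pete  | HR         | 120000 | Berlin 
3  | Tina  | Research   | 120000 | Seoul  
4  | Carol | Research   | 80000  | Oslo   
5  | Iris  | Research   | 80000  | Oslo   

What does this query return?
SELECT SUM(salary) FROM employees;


SUM(salary) = 70000 + 120000 + 120000 + 80000 + 80000 = 470000

470000


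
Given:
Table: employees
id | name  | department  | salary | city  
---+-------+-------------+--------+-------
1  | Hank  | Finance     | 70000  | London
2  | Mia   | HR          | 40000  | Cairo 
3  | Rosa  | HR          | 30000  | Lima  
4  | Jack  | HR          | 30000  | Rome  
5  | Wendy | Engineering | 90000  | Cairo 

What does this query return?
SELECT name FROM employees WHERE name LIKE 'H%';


LIKE 'H%' matches names starting with 'H'
Matching: 1

1 rows:
Hank


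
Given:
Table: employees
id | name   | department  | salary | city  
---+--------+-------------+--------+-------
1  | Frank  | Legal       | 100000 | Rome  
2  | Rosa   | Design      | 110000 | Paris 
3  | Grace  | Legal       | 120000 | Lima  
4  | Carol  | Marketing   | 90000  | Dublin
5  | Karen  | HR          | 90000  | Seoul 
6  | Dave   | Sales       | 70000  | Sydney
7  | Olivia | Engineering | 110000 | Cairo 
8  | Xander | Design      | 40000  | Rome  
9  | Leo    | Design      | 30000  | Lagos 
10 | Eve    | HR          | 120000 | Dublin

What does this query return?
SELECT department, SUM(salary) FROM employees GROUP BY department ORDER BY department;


Summing salary within each department:
  Design: 110000 + 40000 + 30000 = 180000
  Engineering: 110000 = 110000
  HR: 90000 + 120000 = 210000
  Legal: 100000 + 120000 = 220000
  Marketing: 90000 = 90000
  Sales: 70000 = 70000


6 groups:
Design, 180000
Engineering, 110000
HR, 210000
Legal, 220000
Marketing, 90000
Sales, 70000


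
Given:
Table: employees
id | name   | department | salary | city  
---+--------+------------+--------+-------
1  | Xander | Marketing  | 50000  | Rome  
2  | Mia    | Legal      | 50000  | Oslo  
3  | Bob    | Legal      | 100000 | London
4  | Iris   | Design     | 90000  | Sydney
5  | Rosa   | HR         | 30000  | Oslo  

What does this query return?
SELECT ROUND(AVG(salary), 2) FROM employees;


SUM(salary) = 320000
COUNT = 5
ROUND(AVG, 2) = ROUND(320000 / 5, 2) = 64000.0

64000.0


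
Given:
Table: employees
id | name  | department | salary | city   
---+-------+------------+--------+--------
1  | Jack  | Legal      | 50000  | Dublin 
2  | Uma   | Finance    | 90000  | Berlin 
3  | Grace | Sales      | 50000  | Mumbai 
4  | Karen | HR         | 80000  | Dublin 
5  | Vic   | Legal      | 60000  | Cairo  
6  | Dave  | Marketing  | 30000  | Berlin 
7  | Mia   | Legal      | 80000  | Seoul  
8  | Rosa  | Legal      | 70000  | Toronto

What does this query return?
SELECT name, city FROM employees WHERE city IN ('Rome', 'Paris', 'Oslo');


Filtering: city IN ('Rome', 'Paris', 'Oslo')
Matching: 0 rows

Empty result set (0 rows)


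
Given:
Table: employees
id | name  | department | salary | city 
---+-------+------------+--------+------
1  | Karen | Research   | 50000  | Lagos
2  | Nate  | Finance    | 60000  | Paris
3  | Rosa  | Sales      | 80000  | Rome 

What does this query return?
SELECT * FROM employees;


SELECT * returns all 3 rows with all columns

3 rows:
1, Karen, Research, 50000, Lagos
2, Nate, Finance, 60000, Paris
3, Rosa, Sales, 80000, Rome


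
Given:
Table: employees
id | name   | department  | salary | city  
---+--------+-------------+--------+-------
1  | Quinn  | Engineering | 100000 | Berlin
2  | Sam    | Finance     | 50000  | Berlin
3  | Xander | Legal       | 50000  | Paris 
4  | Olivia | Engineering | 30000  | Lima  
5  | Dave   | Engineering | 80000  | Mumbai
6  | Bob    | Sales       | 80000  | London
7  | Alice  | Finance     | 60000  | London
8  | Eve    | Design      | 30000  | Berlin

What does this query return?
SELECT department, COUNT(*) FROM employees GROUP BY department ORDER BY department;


Assigning each row to its department group:
  Quinn -> Engineering
  Sam -> Finance
  Xander -> Legal
  Olivia -> Engineering
  Dave -> Engineering
  Bob -> Sales
  Alice -> Finance
  Eve -> Design


5 groups:
Design, 1
Engineering, 3
Finance, 2
Legal, 1
Sales, 1


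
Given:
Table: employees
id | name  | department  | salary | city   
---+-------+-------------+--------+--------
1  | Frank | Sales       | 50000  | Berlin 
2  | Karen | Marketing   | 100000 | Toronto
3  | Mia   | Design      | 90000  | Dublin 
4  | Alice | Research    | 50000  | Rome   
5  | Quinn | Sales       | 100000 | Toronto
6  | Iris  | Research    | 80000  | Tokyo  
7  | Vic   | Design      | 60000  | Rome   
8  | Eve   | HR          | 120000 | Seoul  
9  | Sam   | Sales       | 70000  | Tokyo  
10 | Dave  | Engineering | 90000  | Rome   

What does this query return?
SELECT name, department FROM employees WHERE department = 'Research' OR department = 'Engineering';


Filtering: department = 'Research' OR 'Engineering'
Matching: 3 rows

3 rows:
Alice, Research
Iris, Research
Dave, Engineering


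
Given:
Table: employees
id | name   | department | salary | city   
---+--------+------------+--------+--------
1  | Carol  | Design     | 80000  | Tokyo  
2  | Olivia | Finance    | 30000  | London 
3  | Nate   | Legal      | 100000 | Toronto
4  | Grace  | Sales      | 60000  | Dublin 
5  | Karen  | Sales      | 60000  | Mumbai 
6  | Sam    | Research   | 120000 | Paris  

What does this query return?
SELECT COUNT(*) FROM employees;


COUNT(*) counts all rows

6


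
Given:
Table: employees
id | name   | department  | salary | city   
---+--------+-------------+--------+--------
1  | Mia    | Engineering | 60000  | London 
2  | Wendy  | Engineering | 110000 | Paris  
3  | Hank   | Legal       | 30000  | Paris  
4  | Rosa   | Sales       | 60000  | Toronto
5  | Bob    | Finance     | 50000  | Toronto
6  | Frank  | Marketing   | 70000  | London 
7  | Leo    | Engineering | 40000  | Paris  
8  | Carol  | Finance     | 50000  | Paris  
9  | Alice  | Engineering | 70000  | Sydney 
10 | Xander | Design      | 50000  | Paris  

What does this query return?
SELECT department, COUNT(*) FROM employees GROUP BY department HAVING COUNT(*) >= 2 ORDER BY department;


Groups with count >= 2:
  Engineering: 4 -> PASS
  Finance: 2 -> PASS
  Design: 1 -> filtered out
  Legal: 1 -> filtered out
  Marketing: 1 -> filtered out
  Sales: 1 -> filtered out


2 groups:
Engineering, 4
Finance, 2


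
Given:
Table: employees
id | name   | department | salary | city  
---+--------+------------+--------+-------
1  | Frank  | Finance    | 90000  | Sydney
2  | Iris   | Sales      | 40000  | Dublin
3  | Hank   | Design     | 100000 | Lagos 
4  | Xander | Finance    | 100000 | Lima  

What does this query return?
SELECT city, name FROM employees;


Projecting columns: city, name

4 rows:
Sydney, Frank
Dublin, Iris
Lagos, Hank
Lima, Xander


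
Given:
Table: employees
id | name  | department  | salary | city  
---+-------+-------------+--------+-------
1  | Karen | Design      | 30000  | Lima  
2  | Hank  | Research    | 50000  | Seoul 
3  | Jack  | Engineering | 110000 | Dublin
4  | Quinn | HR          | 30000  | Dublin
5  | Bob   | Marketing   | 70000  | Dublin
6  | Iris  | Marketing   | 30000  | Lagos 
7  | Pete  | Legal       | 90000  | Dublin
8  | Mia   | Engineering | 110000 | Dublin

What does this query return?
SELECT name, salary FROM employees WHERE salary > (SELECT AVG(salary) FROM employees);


Subquery: AVG(salary) = 65000.0
Filtering: salary > 65000.0
  Jack (110000) -> MATCH
  Bob (70000) -> MATCH
  Pete (90000) -> MATCH
  Mia (110000) -> MATCH


4 rows:
Jack, 110000
Bob, 70000
Pete, 90000
Mia, 110000


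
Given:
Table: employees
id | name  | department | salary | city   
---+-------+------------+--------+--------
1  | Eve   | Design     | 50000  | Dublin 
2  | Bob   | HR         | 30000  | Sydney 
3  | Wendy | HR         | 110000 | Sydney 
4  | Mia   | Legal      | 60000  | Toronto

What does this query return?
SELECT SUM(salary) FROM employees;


SUM(salary) = 50000 + 30000 + 110000 + 60000 = 250000

250000


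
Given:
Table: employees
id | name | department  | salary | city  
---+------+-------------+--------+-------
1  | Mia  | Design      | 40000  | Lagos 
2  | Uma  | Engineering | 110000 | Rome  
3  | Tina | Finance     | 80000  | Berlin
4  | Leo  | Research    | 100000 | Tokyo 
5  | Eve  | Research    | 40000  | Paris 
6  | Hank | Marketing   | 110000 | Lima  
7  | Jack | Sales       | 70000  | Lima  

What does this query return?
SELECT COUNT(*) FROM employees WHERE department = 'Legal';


Counting rows where department = 'Legal'


0


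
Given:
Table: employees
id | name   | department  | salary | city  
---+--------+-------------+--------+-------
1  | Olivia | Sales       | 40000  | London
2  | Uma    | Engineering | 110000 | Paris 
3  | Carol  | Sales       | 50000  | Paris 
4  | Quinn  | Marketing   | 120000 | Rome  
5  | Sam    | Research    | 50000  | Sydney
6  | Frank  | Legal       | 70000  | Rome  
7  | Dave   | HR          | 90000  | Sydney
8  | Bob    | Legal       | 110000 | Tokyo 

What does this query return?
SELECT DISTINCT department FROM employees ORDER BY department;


All 'department' values (row order): Sales, Engineering, Sales, Marketing, Research, Legal, HR, Legal
Removing duplicates leaves 6 unique value(s).

6 values:
Engineering
HR
Legal
Marketing
Research
Sales


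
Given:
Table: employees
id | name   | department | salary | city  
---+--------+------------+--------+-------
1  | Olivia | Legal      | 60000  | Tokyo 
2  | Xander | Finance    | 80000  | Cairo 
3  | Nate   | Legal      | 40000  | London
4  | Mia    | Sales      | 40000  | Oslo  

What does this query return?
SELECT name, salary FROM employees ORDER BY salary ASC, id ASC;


Sorting by salary ASC, then id ASC for ties

4 rows:
Nate, 40000
Mia, 40000
Olivia, 60000
Xander, 80000


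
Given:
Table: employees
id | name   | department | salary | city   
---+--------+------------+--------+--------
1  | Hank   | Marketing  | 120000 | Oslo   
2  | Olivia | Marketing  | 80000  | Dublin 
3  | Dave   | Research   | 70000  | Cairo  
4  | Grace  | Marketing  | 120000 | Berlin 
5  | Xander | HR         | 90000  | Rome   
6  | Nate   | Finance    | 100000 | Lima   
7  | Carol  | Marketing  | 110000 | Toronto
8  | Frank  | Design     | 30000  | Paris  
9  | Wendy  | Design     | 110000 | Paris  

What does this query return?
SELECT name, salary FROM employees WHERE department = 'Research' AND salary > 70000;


Filtering: department = 'Research' AND salary > 70000
Matching: 0 rows

Empty result set (0 rows)


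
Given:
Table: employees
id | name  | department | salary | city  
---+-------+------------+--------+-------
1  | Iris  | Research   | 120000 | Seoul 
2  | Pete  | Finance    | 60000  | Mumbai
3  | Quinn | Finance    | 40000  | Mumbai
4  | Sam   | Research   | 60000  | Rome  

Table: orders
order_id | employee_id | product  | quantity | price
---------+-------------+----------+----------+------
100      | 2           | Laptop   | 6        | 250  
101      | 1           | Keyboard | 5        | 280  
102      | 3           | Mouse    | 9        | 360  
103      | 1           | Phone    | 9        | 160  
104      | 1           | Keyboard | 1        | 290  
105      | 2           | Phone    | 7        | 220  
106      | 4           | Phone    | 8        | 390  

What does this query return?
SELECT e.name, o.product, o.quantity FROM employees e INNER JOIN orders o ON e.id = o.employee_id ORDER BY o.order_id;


Joining employees.id = orders.employee_id:
  employee Pete (id=2) -> order Laptop
  employee Iris (id=1) -> order Keyboard
  employee Quinn (id=3) -> order Mouse
  employee Iris (id=1) -> order Phone
  employee Iris (id=1) -> order Keyboard
  employee Pete (id=2) -> order Phone
  employee Sam (id=4) -> order Phone


7 rows:
Pete, Laptop, 6
Iris, Keyboard, 5
Quinn, Mouse, 9
Iris, Phone, 9
Iris, Keyboard, 1
Pete, Phone, 7
Sam, Phone, 8


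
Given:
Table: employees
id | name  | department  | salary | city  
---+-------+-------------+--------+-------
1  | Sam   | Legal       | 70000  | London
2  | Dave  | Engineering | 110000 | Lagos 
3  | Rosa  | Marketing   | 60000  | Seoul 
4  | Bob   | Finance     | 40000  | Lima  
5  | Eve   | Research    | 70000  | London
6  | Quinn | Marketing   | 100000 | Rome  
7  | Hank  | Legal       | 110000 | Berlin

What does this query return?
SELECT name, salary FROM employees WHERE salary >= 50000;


Filtering: salary >= 50000
Matching: 6 rows

6 rows:
Sam, 70000
Dave, 110000
Rosa, 60000
Eve, 70000
Quinn, 100000
Hank, 110000


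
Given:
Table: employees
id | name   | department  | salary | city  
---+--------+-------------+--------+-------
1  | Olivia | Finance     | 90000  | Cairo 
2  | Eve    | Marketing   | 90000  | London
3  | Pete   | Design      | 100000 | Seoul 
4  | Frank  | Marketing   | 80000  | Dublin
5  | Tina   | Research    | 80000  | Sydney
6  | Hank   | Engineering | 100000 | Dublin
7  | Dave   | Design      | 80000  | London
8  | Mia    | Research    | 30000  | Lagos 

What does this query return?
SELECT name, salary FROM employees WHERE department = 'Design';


Filtering: department = 'Design'
Matching rows: 2

2 rows:
Pete, 100000
Dave, 80000


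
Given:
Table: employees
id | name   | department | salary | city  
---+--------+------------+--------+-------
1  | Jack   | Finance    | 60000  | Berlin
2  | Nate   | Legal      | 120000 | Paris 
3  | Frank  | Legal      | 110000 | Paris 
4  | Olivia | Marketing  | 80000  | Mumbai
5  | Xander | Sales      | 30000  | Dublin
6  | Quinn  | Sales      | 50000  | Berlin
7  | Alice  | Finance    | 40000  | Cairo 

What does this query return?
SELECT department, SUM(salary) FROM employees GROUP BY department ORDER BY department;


Summing salary within each department:
  Finance: 60000 + 40000 = 100000
  Legal: 120000 + 110000 = 230000
  Marketing: 80000 = 80000
  Sales: 30000 + 50000 = 80000


4 groups:
Finance, 100000
Legal, 230000
Marketing, 80000
Sales, 80000


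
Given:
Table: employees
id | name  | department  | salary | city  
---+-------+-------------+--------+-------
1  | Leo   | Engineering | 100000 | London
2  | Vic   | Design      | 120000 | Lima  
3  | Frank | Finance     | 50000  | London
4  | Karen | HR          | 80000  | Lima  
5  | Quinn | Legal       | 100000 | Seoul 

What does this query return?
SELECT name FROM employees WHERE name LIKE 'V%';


LIKE 'V%' matches names starting with 'V'
Matching: 1

1 rows:
Vic


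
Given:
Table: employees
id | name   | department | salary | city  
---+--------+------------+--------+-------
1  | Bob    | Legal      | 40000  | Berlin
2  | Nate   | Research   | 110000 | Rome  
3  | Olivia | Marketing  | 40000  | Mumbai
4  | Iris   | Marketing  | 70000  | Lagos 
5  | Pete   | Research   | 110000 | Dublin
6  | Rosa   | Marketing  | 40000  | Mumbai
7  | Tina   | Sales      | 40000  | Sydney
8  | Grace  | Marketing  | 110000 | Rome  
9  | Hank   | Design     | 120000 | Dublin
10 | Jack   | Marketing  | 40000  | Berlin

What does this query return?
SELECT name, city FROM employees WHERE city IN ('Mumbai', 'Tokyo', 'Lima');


Filtering: city IN ('Mumbai', 'Tokyo', 'Lima')
Matching: 2 rows

2 rows:
Olivia, Mumbai
Rosa, Mumbai


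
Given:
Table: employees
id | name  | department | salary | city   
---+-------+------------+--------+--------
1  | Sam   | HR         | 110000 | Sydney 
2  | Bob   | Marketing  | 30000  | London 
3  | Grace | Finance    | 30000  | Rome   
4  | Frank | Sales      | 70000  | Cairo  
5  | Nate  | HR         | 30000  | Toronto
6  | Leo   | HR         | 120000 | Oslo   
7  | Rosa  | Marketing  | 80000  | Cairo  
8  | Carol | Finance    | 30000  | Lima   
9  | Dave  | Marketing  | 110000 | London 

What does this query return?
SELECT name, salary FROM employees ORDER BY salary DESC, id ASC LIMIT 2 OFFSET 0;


Sort by salary DESC (id ASC tiebreak), then skip 0 and take 2
Rows 1 through 2

2 rows:
Leo, 120000
Sam, 110000


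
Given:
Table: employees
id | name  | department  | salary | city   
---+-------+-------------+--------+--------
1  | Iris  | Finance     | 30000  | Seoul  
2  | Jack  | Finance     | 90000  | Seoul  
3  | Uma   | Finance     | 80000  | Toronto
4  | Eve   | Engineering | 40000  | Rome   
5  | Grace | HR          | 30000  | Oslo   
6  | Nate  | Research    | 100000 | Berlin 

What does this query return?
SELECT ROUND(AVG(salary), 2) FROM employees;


SUM(salary) = 370000
COUNT = 6
ROUND(AVG, 2) = ROUND(370000 / 6, 2) = 61666.67

61666.67


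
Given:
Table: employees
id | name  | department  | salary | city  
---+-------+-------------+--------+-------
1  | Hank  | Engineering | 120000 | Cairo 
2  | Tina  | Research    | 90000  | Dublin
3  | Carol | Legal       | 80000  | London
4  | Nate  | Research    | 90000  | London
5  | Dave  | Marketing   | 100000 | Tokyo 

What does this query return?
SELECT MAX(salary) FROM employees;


Salaries: 120000, 90000, 80000, 90000, 100000
MAX = 120000

120000


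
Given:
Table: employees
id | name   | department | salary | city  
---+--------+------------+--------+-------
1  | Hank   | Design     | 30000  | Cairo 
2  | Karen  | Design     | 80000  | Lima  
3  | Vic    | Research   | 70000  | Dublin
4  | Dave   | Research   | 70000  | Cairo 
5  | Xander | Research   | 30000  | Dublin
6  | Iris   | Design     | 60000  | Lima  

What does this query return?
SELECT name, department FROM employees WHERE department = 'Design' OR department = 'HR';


Filtering: department = 'Design' OR 'HR'
Matching: 3 rows

3 rows:
Hank, Design
Karen, Design
Iris, Design


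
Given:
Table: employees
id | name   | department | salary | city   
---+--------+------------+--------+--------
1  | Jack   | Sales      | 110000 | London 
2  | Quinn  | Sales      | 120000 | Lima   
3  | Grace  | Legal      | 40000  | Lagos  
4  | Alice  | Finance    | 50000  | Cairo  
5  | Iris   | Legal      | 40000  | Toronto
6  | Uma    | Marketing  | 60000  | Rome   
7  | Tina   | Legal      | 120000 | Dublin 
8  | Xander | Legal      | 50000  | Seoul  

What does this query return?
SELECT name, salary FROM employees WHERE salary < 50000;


Filtering: salary < 50000
Matching: 2 rows

2 rows:
Grace, 40000
Iris, 40000


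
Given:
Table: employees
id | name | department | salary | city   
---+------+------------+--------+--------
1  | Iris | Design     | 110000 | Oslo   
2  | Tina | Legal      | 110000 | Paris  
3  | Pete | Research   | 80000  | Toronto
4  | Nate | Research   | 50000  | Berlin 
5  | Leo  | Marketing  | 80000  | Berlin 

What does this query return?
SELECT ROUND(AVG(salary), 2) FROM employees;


SUM(salary) = 430000
COUNT = 5
ROUND(AVG, 2) = ROUND(430000 / 5, 2) = 86000.0

86000.0


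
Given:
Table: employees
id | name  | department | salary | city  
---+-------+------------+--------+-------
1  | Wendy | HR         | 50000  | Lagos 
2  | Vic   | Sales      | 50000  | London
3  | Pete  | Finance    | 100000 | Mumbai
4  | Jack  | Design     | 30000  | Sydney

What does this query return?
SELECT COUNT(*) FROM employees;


COUNT(*) counts all rows

4


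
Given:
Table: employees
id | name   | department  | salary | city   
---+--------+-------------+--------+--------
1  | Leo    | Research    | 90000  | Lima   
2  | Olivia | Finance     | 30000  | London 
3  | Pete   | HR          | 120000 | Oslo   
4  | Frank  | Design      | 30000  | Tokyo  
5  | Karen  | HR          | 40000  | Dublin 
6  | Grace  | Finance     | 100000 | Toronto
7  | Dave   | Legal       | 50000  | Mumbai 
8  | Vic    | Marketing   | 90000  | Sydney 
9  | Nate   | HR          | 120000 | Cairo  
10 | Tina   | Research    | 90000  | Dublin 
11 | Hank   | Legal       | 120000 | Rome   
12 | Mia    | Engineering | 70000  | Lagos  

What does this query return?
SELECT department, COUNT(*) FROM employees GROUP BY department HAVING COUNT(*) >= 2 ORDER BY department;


Groups with count >= 2:
  Finance: 2 -> PASS
  HR: 3 -> PASS
  Legal: 2 -> PASS
  Research: 2 -> PASS
  Design: 1 -> filtered out
  Engineering: 1 -> filtered out
  Marketing: 1 -> filtered out


4 groups:
Finance, 2
HR, 3
Legal, 2
Research, 2


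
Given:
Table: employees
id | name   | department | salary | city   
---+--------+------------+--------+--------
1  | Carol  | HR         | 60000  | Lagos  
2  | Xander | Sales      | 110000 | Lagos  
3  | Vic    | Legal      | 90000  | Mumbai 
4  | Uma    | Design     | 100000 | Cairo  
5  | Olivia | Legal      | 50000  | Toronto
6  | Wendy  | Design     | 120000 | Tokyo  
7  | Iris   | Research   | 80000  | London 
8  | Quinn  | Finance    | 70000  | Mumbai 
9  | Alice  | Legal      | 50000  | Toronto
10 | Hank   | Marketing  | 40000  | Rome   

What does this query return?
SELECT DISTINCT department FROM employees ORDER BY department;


All 'department' values (row order): HR, Sales, Legal, Design, Legal, Design, Research, Finance, Legal, Marketing
Removing duplicates leaves 7 unique value(s).

7 values:
Design
Finance
HR
Legal
Marketing
Research
Sales


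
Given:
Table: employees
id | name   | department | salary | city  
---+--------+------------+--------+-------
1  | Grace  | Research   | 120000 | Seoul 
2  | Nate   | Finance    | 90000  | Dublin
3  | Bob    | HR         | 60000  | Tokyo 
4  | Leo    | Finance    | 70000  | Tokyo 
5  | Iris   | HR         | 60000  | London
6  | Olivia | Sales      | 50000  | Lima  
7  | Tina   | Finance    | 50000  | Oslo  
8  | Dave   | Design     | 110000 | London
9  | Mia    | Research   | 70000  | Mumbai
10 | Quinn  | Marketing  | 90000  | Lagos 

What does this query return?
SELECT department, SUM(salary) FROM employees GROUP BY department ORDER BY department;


Summing salary within each department:
  Design: 110000 = 110000
  Finance: 90000 + 70000 + 50000 = 210000
  HR: 60000 + 60000 = 120000
  Marketing: 90000 = 90000
  Research: 120000 + 70000 = 190000
  Sales: 50000 = 50000


6 groups:
Design, 110000
Finance, 210000
HR, 120000
Marketing, 90000
Research, 190000
Sales, 50000


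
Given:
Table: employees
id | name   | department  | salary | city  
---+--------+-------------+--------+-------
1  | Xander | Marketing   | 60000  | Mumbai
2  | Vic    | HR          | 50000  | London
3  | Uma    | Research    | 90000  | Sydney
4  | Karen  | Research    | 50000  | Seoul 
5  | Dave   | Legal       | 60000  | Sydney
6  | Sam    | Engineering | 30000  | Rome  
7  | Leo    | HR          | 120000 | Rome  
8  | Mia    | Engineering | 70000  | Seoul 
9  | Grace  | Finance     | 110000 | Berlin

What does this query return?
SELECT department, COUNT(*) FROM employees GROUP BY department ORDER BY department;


Assigning each row to its department group:
  Xander -> Marketing
  Vic -> HR
  Uma -> Research
  Karen -> Research
  Dave -> Legal
  Sam -> Engineering
  Leo -> HR
  Mia -> Engineering
  Grace -> Finance


6 groups:
Engineering, 2
Finance, 1
HR, 2
Legal, 1
Marketing, 1
Research, 2


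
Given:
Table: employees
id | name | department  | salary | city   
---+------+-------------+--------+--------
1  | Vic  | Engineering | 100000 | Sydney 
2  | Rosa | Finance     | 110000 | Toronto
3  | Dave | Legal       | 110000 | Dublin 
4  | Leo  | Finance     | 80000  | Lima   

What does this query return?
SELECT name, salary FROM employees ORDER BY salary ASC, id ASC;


Sorting by salary ASC, then id ASC for ties

4 rows:
Leo, 80000
Vic, 100000
Rosa, 110000
Dave, 110000


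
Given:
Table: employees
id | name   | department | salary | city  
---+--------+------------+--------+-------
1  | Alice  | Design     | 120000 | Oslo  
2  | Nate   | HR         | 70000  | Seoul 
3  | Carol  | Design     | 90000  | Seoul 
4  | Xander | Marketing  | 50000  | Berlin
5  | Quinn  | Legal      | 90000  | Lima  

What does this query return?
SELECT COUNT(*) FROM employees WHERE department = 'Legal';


Counting rows where department = 'Legal'
  Quinn -> MATCH


1


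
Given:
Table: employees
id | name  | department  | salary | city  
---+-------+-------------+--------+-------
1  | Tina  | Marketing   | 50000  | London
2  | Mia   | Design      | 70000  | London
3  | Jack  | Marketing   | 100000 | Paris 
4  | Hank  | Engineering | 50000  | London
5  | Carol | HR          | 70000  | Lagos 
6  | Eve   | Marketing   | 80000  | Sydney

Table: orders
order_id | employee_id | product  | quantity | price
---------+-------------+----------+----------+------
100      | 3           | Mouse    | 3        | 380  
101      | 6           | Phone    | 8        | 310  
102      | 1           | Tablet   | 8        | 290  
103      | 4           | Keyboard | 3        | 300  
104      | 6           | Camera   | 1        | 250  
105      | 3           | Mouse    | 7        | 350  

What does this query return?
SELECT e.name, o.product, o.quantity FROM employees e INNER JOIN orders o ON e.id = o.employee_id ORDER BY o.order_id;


Joining employees.id = orders.employee_id:
  employee Jack (id=3) -> order Mouse
  employee Eve (id=6) -> order Phone
  employee Tina (id=1) -> order Tablet
  employee Hank (id=4) -> order Keyboard
  employee Eve (id=6) -> order Camera
  employee Jack (id=3) -> order Mouse


6 rows:
Jack, Mouse, 3
Eve, Phone, 8
Tina, Tablet, 8
Hank, Keyboard, 3
Eve, Camera, 1
Jack, Mouse, 7


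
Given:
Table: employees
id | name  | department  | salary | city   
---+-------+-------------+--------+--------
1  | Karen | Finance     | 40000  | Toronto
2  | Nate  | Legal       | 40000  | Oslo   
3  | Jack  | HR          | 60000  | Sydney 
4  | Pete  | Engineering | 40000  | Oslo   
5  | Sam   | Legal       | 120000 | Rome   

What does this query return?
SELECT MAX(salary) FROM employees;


Salaries: 40000, 40000, 60000, 40000, 120000
MAX = 120000

120000


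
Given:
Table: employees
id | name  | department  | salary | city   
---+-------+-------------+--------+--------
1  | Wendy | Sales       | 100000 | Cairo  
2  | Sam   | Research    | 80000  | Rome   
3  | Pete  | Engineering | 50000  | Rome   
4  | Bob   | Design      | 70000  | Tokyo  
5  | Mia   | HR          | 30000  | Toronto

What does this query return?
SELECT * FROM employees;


SELECT * returns all 5 rows with all columns

5 rows:
1, Wendy, Sales, 100000, Cairo
2, Sam, Research, 80000, Rome
3, Pete, Engineering, 50000, Rome
4, Bob, Design, 70000, Tokyo
5, Mia, HR, 30000, Toronto


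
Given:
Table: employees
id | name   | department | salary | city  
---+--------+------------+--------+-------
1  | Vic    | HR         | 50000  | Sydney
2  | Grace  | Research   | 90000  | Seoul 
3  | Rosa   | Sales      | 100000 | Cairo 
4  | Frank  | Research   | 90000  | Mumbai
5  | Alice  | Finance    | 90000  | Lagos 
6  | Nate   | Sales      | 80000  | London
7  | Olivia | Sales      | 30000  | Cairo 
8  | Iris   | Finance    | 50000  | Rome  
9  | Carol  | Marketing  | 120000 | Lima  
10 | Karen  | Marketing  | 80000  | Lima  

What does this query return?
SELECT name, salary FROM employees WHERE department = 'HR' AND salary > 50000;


Filtering: department = 'HR' AND salary > 50000
Matching: 0 rows

Empty result set (0 rows)


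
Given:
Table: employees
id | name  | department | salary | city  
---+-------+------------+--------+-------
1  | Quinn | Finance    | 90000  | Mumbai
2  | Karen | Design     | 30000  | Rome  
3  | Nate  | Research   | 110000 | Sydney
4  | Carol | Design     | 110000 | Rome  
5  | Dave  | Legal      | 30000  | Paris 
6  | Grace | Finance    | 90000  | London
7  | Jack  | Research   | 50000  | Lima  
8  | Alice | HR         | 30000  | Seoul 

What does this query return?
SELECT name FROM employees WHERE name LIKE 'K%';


LIKE 'K%' matches names starting with 'K'
Matching: 1

1 rows:
Karen


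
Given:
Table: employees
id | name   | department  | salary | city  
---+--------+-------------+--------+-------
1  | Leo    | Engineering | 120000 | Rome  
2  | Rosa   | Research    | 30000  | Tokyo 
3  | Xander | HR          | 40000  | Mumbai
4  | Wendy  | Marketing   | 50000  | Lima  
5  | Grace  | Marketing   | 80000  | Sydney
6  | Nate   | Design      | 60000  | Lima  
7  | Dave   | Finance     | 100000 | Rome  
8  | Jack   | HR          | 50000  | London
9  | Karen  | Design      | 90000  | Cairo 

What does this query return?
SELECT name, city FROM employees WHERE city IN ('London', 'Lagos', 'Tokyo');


Filtering: city IN ('London', 'Lagos', 'Tokyo')
Matching: 2 rows

2 rows:
Rosa, Tokyo
Jack, London


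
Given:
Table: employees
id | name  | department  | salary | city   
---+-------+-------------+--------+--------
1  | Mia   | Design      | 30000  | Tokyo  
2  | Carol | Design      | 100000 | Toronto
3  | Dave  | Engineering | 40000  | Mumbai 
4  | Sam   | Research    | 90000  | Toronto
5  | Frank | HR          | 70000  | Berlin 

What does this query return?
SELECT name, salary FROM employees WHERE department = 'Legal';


Filtering: department = 'Legal'
Matching rows: 0

Empty result set (0 rows)


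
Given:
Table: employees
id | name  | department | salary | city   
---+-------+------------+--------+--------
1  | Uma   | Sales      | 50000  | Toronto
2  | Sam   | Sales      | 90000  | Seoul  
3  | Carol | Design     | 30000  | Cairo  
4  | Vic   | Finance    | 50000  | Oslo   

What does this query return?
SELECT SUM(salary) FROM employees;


SUM(salary) = 50000 + 90000 + 30000 + 50000 = 220000

220000


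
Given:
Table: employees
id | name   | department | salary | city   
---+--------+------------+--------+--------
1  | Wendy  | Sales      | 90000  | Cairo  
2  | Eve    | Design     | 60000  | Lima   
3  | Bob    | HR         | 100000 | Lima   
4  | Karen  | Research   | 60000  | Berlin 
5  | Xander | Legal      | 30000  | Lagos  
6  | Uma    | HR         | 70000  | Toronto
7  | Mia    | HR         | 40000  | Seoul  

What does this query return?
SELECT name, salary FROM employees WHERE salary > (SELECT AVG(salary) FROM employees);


Subquery: AVG(salary) = 64285.71
Filtering: salary > 64285.71
  Wendy (90000) -> MATCH
  Bob (100000) -> MATCH
  Uma (70000) -> MATCH


3 rows:
Wendy, 90000
Bob, 100000
Uma, 70000


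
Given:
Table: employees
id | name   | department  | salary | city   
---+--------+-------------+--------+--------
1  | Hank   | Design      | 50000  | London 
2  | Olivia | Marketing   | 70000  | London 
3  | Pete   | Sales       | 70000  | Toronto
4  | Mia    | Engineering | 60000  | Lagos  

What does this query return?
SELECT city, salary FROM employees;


Projecting columns: city, salary

4 rows:
London, 50000
London, 70000
Toronto, 70000
Lagos, 60000


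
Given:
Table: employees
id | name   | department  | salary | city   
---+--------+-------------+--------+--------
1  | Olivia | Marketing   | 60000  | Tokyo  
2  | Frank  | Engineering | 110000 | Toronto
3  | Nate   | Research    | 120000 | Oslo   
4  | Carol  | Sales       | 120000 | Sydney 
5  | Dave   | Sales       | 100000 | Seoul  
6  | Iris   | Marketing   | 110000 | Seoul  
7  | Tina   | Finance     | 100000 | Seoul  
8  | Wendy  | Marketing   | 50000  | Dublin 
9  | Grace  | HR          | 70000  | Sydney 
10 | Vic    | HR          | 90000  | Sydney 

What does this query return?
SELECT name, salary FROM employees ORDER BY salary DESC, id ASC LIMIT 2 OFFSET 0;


Sort by salary DESC (id ASC tiebreak), then skip 0 and take 2
Rows 1 through 2

2 rows:
Nate, 120000
Carol, 120000


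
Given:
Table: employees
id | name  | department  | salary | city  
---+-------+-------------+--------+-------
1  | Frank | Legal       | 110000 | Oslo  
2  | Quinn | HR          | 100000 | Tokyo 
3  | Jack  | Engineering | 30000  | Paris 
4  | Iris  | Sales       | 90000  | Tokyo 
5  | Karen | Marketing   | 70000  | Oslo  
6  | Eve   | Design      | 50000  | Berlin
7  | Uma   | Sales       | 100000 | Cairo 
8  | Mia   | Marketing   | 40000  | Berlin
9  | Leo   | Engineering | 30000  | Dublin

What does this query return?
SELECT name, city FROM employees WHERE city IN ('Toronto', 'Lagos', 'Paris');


Filtering: city IN ('Toronto', 'Lagos', 'Paris')
Matching: 1 rows

1 rows:
Jack, Paris


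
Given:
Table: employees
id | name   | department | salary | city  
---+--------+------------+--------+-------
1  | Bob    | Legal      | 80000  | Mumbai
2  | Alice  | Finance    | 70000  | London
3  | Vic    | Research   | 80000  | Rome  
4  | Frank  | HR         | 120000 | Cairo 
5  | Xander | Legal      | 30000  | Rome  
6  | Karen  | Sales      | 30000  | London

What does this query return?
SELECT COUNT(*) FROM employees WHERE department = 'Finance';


Counting rows where department = 'Finance'
  Alice -> MATCH


1


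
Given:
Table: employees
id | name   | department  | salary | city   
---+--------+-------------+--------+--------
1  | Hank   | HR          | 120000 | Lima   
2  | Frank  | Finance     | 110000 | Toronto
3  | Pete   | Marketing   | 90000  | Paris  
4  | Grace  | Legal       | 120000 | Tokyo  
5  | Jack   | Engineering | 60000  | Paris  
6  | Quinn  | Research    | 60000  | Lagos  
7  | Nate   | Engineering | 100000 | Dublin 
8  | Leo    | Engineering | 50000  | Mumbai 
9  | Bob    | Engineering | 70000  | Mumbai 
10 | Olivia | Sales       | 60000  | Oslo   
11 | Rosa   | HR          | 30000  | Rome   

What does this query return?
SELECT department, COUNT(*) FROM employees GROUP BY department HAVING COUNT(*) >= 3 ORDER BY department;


Groups with count >= 3:
  Engineering: 4 -> PASS
  Finance: 1 -> filtered out
  HR: 2 -> filtered out
  Legal: 1 -> filtered out
  Marketing: 1 -> filtered out
  Research: 1 -> filtered out
  Sales: 1 -> filtered out


1 groups:
Engineering, 4


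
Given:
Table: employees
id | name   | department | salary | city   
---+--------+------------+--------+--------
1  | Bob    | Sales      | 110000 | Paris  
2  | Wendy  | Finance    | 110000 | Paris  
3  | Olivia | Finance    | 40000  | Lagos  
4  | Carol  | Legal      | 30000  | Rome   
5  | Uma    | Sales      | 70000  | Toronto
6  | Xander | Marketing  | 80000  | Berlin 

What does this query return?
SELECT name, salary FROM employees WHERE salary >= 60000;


Filtering: salary >= 60000
Matching: 4 rows

4 rows:
Bob, 110000
Wendy, 110000
Uma, 70000
Xander, 80000


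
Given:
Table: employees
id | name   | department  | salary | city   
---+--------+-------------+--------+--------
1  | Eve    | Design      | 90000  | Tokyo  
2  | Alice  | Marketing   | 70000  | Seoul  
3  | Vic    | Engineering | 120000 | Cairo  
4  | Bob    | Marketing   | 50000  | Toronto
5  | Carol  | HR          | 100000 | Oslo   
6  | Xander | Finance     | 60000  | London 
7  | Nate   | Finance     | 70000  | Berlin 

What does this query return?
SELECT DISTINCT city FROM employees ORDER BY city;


All 'city' values (row order): Tokyo, Seoul, Cairo, Toronto, Oslo, London, Berlin
Removing duplicates leaves 7 unique value(s).

7 values:
Berlin
Cairo
London
Oslo
Seoul
Tokyo
Toronto


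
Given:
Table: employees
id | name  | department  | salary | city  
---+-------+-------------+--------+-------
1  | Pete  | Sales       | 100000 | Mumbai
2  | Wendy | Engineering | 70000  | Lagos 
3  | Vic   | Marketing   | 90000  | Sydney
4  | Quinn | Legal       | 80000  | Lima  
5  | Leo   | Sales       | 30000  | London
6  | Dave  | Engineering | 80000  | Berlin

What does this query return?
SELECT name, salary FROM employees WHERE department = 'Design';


Filtering: department = 'Design'
Matching rows: 0

Empty result set (0 rows)


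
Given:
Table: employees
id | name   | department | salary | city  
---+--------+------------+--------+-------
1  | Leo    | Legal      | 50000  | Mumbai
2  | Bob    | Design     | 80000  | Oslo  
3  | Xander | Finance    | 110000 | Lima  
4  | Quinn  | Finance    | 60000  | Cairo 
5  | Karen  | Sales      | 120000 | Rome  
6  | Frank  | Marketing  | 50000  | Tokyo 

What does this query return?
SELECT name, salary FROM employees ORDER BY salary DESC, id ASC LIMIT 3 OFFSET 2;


Sort by salary DESC (id ASC tiebreak), then skip 2 and take 3
Rows 3 through 5

3 rows:
Bob, 80000
Quinn, 60000
Leo, 50000


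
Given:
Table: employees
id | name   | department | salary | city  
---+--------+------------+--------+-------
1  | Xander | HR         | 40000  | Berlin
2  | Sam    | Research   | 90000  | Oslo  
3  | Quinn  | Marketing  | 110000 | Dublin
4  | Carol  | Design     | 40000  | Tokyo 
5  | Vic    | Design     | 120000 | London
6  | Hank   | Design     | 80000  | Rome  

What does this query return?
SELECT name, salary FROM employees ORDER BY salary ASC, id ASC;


Sorting by salary ASC, then id ASC for ties

6 rows:
Xander, 40000
Carol, 40000
Hank, 80000
Sam, 90000
Quinn, 110000
Vic, 120000


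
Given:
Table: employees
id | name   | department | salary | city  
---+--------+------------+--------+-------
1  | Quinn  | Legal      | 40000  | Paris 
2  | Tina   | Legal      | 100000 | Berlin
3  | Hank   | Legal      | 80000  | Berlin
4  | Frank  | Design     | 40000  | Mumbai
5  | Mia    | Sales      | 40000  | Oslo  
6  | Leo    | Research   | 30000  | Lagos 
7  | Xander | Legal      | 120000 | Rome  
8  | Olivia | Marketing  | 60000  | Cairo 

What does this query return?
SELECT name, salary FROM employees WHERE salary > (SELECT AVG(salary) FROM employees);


Subquery: AVG(salary) = 63750.0
Filtering: salary > 63750.0
  Tina (100000) -> MATCH
  Hank (80000) -> MATCH
  Xander (120000) -> MATCH


3 rows:
Tina, 100000
Hank, 80000
Xander, 120000


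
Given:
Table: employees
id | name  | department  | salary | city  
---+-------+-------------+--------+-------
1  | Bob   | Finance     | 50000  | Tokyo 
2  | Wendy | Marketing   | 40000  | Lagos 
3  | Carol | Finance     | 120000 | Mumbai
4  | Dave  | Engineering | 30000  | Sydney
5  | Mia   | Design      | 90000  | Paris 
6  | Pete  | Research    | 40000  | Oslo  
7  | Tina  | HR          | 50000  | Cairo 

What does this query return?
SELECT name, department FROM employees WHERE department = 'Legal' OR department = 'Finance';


Filtering: department = 'Legal' OR 'Finance'
Matching: 2 rows

2 rows:
Bob, Finance
Carol, Finance


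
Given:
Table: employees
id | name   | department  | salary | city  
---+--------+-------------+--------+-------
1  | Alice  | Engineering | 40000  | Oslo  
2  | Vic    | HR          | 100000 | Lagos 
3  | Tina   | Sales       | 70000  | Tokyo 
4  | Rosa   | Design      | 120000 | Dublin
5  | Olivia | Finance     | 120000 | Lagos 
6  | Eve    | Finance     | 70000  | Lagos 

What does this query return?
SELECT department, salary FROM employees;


Projecting columns: department, salary

6 rows:
Engineering, 40000
HR, 100000
Sales, 70000
Design, 120000
Finance, 120000
Finance, 70000


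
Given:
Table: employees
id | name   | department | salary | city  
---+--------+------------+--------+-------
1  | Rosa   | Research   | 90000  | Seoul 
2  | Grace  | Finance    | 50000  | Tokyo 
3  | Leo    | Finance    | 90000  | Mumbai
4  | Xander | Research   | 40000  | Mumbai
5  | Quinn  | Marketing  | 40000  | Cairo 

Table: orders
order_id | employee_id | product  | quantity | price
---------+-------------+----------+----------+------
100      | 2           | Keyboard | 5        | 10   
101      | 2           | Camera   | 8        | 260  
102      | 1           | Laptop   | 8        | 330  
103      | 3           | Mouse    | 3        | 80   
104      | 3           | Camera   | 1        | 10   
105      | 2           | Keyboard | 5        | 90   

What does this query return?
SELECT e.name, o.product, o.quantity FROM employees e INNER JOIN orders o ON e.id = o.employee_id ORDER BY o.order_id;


Joining employees.id = orders.employee_id:
  employee Grace (id=2) -> order Keyboard
  employee Grace (id=2) -> order Camera
  employee Rosa (id=1) -> order Laptop
  employee Leo (id=3) -> order Mouse
  employee Leo (id=3) -> order Camera
  employee Grace (id=2) -> order Keyboard


6 rows:
Grace, Keyboard, 5
Grace, Camera, 8
Rosa, Laptop, 8
Leo, Mouse, 3
Leo, Camera, 1
Grace, Keyboard, 5


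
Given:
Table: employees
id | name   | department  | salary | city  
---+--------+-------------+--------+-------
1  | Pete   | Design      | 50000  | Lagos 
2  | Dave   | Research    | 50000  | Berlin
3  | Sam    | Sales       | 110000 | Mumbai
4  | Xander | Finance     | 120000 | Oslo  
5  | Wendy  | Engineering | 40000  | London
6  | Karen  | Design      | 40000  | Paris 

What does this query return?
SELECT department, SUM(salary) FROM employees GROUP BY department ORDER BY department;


Summing salary within each department:
  Design: 50000 + 40000 = 90000
  Engineering: 40000 = 40000
  Finance: 120000 = 120000
  Research: 50000 = 50000
  Sales: 110000 = 110000


5 groups:
Design, 90000
Engineering, 40000
Finance, 120000
Research, 50000
Sales, 110000
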